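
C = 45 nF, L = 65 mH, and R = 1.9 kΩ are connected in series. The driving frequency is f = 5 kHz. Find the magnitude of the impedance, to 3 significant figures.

2320 Ω

ω = 2πf = 31420 rad/s
X_L = ωL = 2040 Ω
X_C = 1/(ωC) = 707 Ω
Net reactance X = X_L − X_C = 1330 Ω
Z = 1900 + j1330 Ω
|Z| = √(1900² + 1330²) = 2320 Ω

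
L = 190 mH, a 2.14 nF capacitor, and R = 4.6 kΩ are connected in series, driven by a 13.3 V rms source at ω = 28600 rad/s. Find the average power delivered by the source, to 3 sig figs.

5.81 mW

X_L = ωL = 5430 Ω
X_C = 1/(ωC) = 16300 Ω
Net reactance X = X_L − X_C = -10900 Ω
Z = 4600 − j10900 Ω
|Z| = √(4600² + 10900²) = 11800 Ω
∠Z = arctan(-10900/4600) = -67.1°
I = V/|Z| = 1.12 mA
P = VI cos φ = 13.3 × 0.00112 × cos(-67.1°) = 5.81 mW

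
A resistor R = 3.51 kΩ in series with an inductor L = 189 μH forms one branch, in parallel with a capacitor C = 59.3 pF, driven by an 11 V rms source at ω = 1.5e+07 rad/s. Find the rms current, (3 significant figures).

X_L = ωL = 2840 Ω
X_C = 1/(ωC) = 1120 Ω
Branch 1 (R+jX_L): Z₁ = 3510 + j2840 Ω, |Z₁| = 4510 Ω
Branch 2 (−jX_C): Z₂ = −j1120 Ω
Parallel: Z = Z₁Z₂/(Z₁+Z₂), |Z| = 1300 Ω, ∠Z = -77.1°
I = V/|Z| = 11/1300 = 8.47 mA

8.47 mA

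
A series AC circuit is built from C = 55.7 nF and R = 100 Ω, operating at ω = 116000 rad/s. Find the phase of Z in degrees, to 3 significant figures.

X_C = 1/(ωC) = 155 Ω
Z = 100 − j155 Ω
|Z| = √(100² + 155²) = 184 Ω
∠Z = arctan(-155/100) = -57.1°

-57.1°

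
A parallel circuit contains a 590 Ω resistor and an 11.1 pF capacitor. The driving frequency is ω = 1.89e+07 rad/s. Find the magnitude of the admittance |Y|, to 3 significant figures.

1.71 mS

X_C = 1/(ωC) = 4770 Ω
Parallel: admittances add. Y = 1/R + jωC
Y = (0.00169 + j0.000210) S
|Y| = 0.00171 S → |Z| = 1/|Y| = 586 Ω, ∠Z = −∠Y = -7.06°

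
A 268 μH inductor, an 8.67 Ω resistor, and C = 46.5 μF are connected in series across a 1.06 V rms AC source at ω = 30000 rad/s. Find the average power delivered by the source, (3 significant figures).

X_L = ωL = 8.04 Ω
X_C = 1/(ωC) = 0.717 Ω
Net reactance X = X_L − X_C = 7.32 Ω
Z = 8.67 + j7.32 Ω
|Z| = √(8.67² + 7.32²) = 11.3 Ω
∠Z = arctan(7.32/8.67) = 40.2°
I = V/|Z| = 93.4 mA
P = VI cos φ = 1.06 × 0.0934 × cos(40.2°) = 75.6 mW

75.6 mW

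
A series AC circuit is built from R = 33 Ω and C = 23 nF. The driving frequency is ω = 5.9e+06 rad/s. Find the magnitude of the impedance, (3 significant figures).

X_C = 1/(ωC) = 7.37 Ω
Z = 33.0 − j7.37 Ω
|Z| = √(33.0² + 7.37²) = 33.8 Ω

33.8 Ω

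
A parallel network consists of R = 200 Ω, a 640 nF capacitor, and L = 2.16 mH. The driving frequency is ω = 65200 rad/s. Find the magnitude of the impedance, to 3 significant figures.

X_L = ωL = 141 Ω
X_C = 1/(ωC) = 24.0 Ω
Parallel: admittances add. Y = 1/R + 1/(jωL) + jωC
Y = (0.00500 + j0.0346) S
|Y| = 0.0350 S → |Z| = 1/|Y| = 28.6 Ω, ∠Z = −∠Y = -81.8°

28.6 Ω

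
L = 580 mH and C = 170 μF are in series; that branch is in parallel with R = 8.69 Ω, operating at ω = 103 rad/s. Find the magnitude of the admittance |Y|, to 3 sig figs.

X_L = ωL = 59.7 Ω
X_C = 1/(ωC) = 57.1 Ω
Branch 1: Z₁ = R = 8.69 Ω
Branch 2 (series LC): Z₂ = j(X_L − X_C) = j2.63 Ω
Parallel: Z = Z₁Z₂/(Z₁+Z₂), |Z| = 2.52 Ω, ∠Z = 73.2°
|Y| = 1/|Z| = 397 mS

397 mS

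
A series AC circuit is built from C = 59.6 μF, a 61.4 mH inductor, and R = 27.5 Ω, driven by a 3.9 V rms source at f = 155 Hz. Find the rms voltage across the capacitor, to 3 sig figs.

1.33 V

ω = 2πf = 973.9 rad/s
X_L = ωL = 59.8 Ω
X_C = 1/(ωC) = 17.2 Ω
Net reactance X = X_L − X_C = 42.6 Ω
Z = 27.5 + j42.6 Ω
|Z| = √(27.5² + 42.6²) = 50.7 Ω
I = V/|Z| = 77.0 mA
V_C = I·|Z_C| = 0.0770 × 17.2 = 1.33 V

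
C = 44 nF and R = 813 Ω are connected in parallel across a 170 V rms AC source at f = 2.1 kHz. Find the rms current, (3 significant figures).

ω = 2πf = 13190 rad/s
X_C = 1/(ωC) = 1720 Ω
Parallel: admittances add. Y = 1/R + jωC
Y = (0.00123 + j0.000581) S
|Y| = 0.00136 S → |Z| = 1/|Y| = 735 Ω, ∠Z = −∠Y = -25.3°
I = V/|Z| = 170/735 = 231 mA

231 mA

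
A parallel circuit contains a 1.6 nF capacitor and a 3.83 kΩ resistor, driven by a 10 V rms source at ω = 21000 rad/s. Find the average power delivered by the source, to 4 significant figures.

X_C = 1/(ωC) = 29760 Ω
Parallel: admittances add. Y = 1/R + jωC
Y = (0.0002611 + j3.36e-05) S
|Y| = 0.0002632 S → |Z| = 1/|Y| = 3799 Ω, ∠Z = −∠Y = -7.333°
I = V/|Z| = 2.632 mA
P = VI cos φ = 10 × 0.002632 × cos(-7.333°) = 26.11 mW

26.11 mW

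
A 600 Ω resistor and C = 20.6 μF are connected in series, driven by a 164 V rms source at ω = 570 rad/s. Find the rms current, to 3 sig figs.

271 mA

X_C = 1/(ωC) = 85.2 Ω
Z = 600 − j85.2 Ω
|Z| = √(600² + 85.2²) = 606 Ω
I = V/|Z| = 164/606 = 271 mA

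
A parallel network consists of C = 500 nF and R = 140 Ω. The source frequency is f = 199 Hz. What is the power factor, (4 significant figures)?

ω = 2πf = 1250 rad/s
X_C = 1/(ωC) = 1600 Ω
Parallel: admittances add. Y = 1/R + jωC
Y = (0.007143 + j0.0006252) S
|Y| = 0.007170 S → |Z| = 1/|Y| = 139.5 Ω, ∠Z = −∠Y = -5.002°
cos φ = cos(-5.002°) = 0.9962

0.9962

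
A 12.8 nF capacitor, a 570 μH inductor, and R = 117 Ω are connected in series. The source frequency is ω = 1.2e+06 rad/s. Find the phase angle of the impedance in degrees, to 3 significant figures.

79.3°

X_L = ωL = 684 Ω
X_C = 1/(ωC) = 65.1 Ω
Net reactance X = X_L − X_C = 619 Ω
Z = 117 + j619 Ω
|Z| = √(117² + 619²) = 630 Ω
∠Z = arctan(619/117) = 79.3°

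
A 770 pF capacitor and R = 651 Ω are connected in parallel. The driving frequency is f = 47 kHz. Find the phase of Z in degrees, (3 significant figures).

-8.42°

ω = 2πf = 295300 rad/s
X_C = 1/(ωC) = 4400 Ω
Parallel: admittances add. Y = 1/R + jωC
Y = (0.00154 + j0.000227) S
|Y| = 0.00155 S → |Z| = 1/|Y| = 644 Ω, ∠Z = −∠Y = -8.42°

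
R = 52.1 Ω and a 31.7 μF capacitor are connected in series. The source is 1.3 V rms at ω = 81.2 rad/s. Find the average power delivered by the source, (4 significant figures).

573.1 μW

X_C = 1/(ωC) = 388.5 Ω
Z = 52.10 − j388.5 Ω
|Z| = √(52.10² + 388.5²) = 392.0 Ω
∠Z = arctan(-388.5/52.10) = -82.36°
I = V/|Z| = 3.317 mA
P = VI cos φ = 1.3 × 0.003317 × cos(-82.36°) = 573.1 μW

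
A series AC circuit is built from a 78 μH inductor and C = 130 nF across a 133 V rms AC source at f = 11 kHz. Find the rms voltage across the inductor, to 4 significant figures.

ω = 2πf = 69120 rad/s
X_L = ωL = 5.391 Ω
X_C = 1/(ωC) = 111.3 Ω
Net reactance X = X_L − X_C = -105.9 Ω
Z = − j105.9 Ω
|Z| = √(0² + 105.9²) = 105.9 Ω
I = V/|Z| = 1.256 A
V_L = I·|Z_L| = 1.256 × 5.391 = 6.770 V

6.770 V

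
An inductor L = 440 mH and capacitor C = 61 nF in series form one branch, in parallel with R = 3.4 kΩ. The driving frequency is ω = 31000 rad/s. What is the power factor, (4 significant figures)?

X_L = ωL = 13640 Ω
X_C = 1/(ωC) = 528.8 Ω
Branch 1: Z₁ = R = 3400 Ω
Branch 2 (series LC): Z₂ = j(X_L − X_C) = j13110 Ω
Parallel: Z = Z₁Z₂/(Z₁+Z₂), |Z| = 3291 Ω, ∠Z = 14.54°
cos φ = cos(14.54°) = 0.9680

0.9680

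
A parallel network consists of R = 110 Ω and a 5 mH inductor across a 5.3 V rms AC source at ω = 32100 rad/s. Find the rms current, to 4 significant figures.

X_L = ωL = 160.5 Ω
Parallel: admittances add. Y = 1/R + 1/(jωL)
Y = (0.009091 − j0.006231) S
|Y| = 0.01102 S → |Z| = 1/|Y| = 90.74 Ω, ∠Z = −∠Y = 34.43°
I = V/|Z| = 5.3/90.74 = 58.41 mA

58.41 mA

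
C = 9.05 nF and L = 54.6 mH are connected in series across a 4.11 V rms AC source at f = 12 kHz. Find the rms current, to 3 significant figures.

1.55 mA

ω = 2πf = 75400 rad/s
X_L = ωL = 4120 Ω
X_C = 1/(ωC) = 1470 Ω
Net reactance X = X_L − X_C = 2650 Ω
Z = j2650 Ω
|Z| = √(0² + 2650²) = 2650 Ω
I = V/|Z| = 4.11/2650 = 1.55 mA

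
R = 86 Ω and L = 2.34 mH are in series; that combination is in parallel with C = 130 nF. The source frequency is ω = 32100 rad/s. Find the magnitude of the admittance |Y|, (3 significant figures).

6.78 mS

X_L = ωL = 75.1 Ω
X_C = 1/(ωC) = 240 Ω
Branch 1 (R+jX_L): Z₁ = 86.0 + j75.1 Ω, |Z₁| = 114 Ω
Branch 2 (−jX_C): Z₂ = −j240 Ω
Parallel: Z = Z₁Z₂/(Z₁+Z₂), |Z| = 147 Ω, ∠Z = 13.5°
|Y| = 1/|Z| = 6.78 mS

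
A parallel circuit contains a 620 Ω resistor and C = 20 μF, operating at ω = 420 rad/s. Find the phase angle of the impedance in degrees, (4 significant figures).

-79.13°

X_C = 1/(ωC) = 119.0 Ω
Parallel: admittances add. Y = 1/R + jωC
Y = (0.001613 + j0.008400) S
|Y| = 0.008553 S → |Z| = 1/|Y| = 116.9 Ω, ∠Z = −∠Y = -79.13°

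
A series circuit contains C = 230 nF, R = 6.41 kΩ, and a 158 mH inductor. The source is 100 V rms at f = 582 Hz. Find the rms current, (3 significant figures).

ω = 2πf = 3657 rad/s
X_L = ωL = 578 Ω
X_C = 1/(ωC) = 1190 Ω
Net reactance X = X_L − X_C = -611 Ω
Z = 6410 − j611 Ω
|Z| = √(6410² + 611²) = 6440 Ω
I = V/|Z| = 100/6440 = 15.5 mA

15.5 mA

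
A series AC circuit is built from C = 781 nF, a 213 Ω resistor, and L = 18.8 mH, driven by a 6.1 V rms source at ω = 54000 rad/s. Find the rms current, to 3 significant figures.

6.02 mA

X_L = ωL = 1020 Ω
X_C = 1/(ωC) = 23.7 Ω
Net reactance X = X_L − X_C = 991 Ω
Z = 213 + j991 Ω
|Z| = √(213² + 991²) = 1010 Ω
I = V/|Z| = 6.1/1010 = 6.02 mA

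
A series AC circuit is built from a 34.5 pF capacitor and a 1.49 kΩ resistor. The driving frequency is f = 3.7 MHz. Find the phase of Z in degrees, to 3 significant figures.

-39.9°

ω = 2πf = 2.325e+07 rad/s
X_C = 1/(ωC) = 1250 Ω
Z = 1490 − j1250 Ω
|Z| = √(1490² + 1250²) = 1940 Ω
∠Z = arctan(-1250/1490) = -39.9°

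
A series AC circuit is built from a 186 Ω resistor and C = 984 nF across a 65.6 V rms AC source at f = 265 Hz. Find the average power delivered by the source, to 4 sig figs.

ω = 2πf = 1665 rad/s
X_C = 1/(ωC) = 610.4 Ω
Z = 186.0 − j610.4 Ω
|Z| = √(186.0² + 610.4²) = 638.1 Ω
∠Z = arctan(-610.4/186.0) = -73.05°
I = V/|Z| = 102.8 mA
P = VI cos φ = 65.6 × 0.1028 × cos(-73.05°) = 1.966 W

1.966 W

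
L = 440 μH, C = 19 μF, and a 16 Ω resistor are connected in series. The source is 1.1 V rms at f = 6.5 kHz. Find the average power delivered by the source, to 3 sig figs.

ω = 2πf = 40840 rad/s
X_L = ωL = 18.0 Ω
X_C = 1/(ωC) = 1.29 Ω
Net reactance X = X_L − X_C = 16.7 Ω
Z = 16.0 + j16.7 Ω
|Z| = √(16.0² + 16.7²) = 23.1 Ω
∠Z = arctan(16.7/16.0) = 46.2°
I = V/|Z| = 47.6 mA
P = VI cos φ = 1.1 × 0.0476 × cos(46.2°) = 36.2 mW

36.2 mW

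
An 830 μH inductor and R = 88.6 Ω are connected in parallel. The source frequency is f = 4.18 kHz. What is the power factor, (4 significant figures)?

ω = 2πf = 26260 rad/s
X_L = ωL = 21.80 Ω
Parallel: admittances add. Y = 1/R + 1/(jωL)
Y = (0.01129 − j0.04587) S
|Y| = 0.04724 S → |Z| = 1/|Y| = 21.17 Ω, ∠Z = −∠Y = 76.18°
cos φ = cos(76.18°) = 0.2389

0.2389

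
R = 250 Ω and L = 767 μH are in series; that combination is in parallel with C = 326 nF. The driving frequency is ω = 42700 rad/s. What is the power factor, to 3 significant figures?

0.281

X_L = ωL = 32.8 Ω
X_C = 1/(ωC) = 71.8 Ω
Branch 1 (R+jX_L): Z₁ = 250 + j32.8 Ω, |Z₁| = 252 Ω
Branch 2 (−jX_C): Z₂ = −j71.8 Ω
Parallel: Z = Z₁Z₂/(Z₁+Z₂), |Z| = 71.6 Ω, ∠Z = -73.7°
cos φ = cos(-73.7°) = 0.281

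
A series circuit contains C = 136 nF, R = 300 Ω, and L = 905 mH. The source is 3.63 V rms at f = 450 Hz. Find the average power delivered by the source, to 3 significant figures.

ω = 2πf = 2827 rad/s
X_L = ωL = 2560 Ω
X_C = 1/(ωC) = 2600 Ω
Net reactance X = X_L − X_C = -41.7 Ω
Z = 300 − j41.7 Ω
|Z| = √(300² + 41.7²) = 303 Ω
∠Z = arctan(-41.7/300) = -7.92°
I = V/|Z| = 12.0 mA
P = VI cos φ = 3.63 × 0.0120 × cos(-7.92°) = 43.1 mW

43.1 mW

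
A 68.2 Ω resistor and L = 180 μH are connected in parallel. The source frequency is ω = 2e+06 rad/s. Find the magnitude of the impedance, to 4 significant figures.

67.01 Ω

X_L = ωL = 360.0 Ω
Parallel: admittances add. Y = 1/R + 1/(jωL)
Y = (0.01466 − j0.002778) S
|Y| = 0.01492 S → |Z| = 1/|Y| = 67.01 Ω, ∠Z = −∠Y = 10.73°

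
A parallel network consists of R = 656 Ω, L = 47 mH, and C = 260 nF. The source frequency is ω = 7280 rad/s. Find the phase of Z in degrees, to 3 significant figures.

X_L = ωL = 342 Ω
X_C = 1/(ωC) = 528 Ω
Parallel: admittances add. Y = 1/R + 1/(jωL) + jωC
Y = (0.00152 − j0.00103) S
|Y| = 0.00184 S → |Z| = 1/|Y| = 544 Ω, ∠Z = −∠Y = 34.0°

34.0°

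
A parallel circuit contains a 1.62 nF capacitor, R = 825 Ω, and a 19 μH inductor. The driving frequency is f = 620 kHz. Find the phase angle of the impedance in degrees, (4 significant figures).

80.44°

ω = 2πf = 3.896e+06 rad/s
X_L = ωL = 74.02 Ω
X_C = 1/(ωC) = 158.5 Ω
Parallel: admittances add. Y = 1/R + 1/(jωL) + jωC
Y = (0.001212 − j0.007200) S
|Y| = 0.007301 S → |Z| = 1/|Y| = 137.0 Ω, ∠Z = −∠Y = 80.44°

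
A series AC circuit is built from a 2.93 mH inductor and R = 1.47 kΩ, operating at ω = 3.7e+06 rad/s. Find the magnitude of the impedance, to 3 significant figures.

X_L = ωL = 10800 Ω
Z = 1470 + j10800 Ω
|Z| = √(1470² + 10800²) = 10900 Ω

10900 Ω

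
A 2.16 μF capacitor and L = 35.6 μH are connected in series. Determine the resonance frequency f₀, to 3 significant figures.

ω₀ = 1/√(LC) = 1/√(3.56e-05 × 2.16e-06) = 114000 rad/s
f₀ = ω₀/(2π) = 18.1 kHz

18.1 kHz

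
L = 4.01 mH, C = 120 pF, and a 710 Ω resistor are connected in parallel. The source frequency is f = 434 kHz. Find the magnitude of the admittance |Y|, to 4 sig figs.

ω = 2πf = 2.727e+06 rad/s
X_L = ωL = 10930 Ω
X_C = 1/(ωC) = 3056 Ω
Parallel: admittances add. Y = 1/R + 1/(jωL) + jωC
Y = (0.001408 + j0.0002358) S
|Y| = 0.001428 S → |Z| = 1/|Y| = 700.3 Ω, ∠Z = −∠Y = -9.503°

1.428 mS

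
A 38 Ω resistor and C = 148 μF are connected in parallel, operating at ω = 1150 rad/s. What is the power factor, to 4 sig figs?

X_C = 1/(ωC) = 5.875 Ω
Parallel: admittances add. Y = 1/R + jωC
Y = (0.02632 + j0.1702) S
|Y| = 0.1722 S → |Z| = 1/|Y| = 5.806 Ω, ∠Z = −∠Y = -81.21°
cos φ = cos(-81.21°) = 0.1528

0.1528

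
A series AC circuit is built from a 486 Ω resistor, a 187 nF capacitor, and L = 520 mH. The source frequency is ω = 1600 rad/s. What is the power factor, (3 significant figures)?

0.190

X_L = ωL = 832 Ω
X_C = 1/(ωC) = 3340 Ω
Net reactance X = X_L − X_C = -2510 Ω
Z = 486 − j2510 Ω
|Z| = √(486² + 2510²) = 2560 Ω
∠Z = arctan(-2510/486) = -79.0°
cos φ = cos(-79.0°) = 0.190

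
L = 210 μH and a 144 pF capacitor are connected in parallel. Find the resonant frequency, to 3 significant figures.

ω₀ = 1/√(LC) = 1/√(0.00021 × 1.44e-10) = 5.751e+06 rad/s
f₀ = ω₀/(2π) = 915 kHz

915 kHz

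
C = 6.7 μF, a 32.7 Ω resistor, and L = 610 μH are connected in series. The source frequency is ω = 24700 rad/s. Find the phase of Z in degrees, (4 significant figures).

X_L = ωL = 15.07 Ω
X_C = 1/(ωC) = 6.043 Ω
Net reactance X = X_L − X_C = 9.024 Ω
Z = 32.70 + j9.024 Ω
|Z| = √(32.70² + 9.024²) = 33.92 Ω
∠Z = arctan(9.024/32.70) = 15.43°

15.43°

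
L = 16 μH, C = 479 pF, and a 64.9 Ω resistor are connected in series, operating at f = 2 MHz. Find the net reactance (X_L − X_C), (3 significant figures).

34.9 Ω

ω = 2πf = 1.257e+07 rad/s
X_L = ωL = 201 Ω
X_C = 1/(ωC) = 166 Ω
X = 201 − 166 = 34.9 Ω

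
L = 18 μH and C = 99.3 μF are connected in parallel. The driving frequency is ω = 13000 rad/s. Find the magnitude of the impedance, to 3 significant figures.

X_L = ωL = 0.234 Ω
X_C = 1/(ωC) = 0.775 Ω
Parallel: admittances add. Y = 1/(jωL) + jωC
Y = (0 − j2.98) S
|Y| = 2.98 S → |Z| = 1/|Y| = 0.335 Ω, ∠Z = −∠Y = 90.0°

0.335 Ω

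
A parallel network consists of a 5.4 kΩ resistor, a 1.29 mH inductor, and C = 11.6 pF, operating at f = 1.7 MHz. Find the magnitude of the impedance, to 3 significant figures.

5200 Ω

ω = 2πf = 1.068e+07 rad/s
X_L = ωL = 13800 Ω
X_C = 1/(ωC) = 8070 Ω
Parallel: admittances add. Y = 1/R + 1/(jωL) + jωC
Y = (0.000185 + j5.13e-05) S
|Y| = 0.000192 S → |Z| = 1/|Y| = 5200 Ω, ∠Z = −∠Y = -15.5°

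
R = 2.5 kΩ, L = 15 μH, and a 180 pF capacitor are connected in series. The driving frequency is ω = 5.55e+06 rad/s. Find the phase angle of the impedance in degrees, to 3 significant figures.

-20.2°

X_L = ωL = 83.2 Ω
X_C = 1/(ωC) = 1000 Ω
Net reactance X = X_L − X_C = -918 Ω
Z = 2500 − j918 Ω
|Z| = √(2500² + 918²) = 2660 Ω
∠Z = arctan(-918/2500) = -20.2°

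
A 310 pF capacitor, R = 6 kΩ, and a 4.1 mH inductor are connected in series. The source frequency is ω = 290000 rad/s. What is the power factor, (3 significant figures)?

X_L = ωL = 1190 Ω
X_C = 1/(ωC) = 11100 Ω
Net reactance X = X_L − X_C = -9930 Ω
Z = 6000 − j9930 Ω
|Z| = √(6000² + 9930²) = 11600 Ω
∠Z = arctan(-9930/6000) = -58.9°
cos φ = cos(-58.9°) = 0.517

0.517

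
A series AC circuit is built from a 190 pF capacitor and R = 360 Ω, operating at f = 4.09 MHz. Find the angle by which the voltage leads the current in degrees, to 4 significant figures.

-29.64°

ω = 2πf = 2.57e+07 rad/s
X_C = 1/(ωC) = 204.8 Ω
Z = 360.0 − j204.8 Ω
|Z| = √(360.0² + 204.8²) = 414.2 Ω
∠Z = arctan(-204.8/360.0) = -29.64°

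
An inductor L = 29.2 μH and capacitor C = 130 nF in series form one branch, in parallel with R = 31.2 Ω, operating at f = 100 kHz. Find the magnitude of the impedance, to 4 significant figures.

ω = 2πf = 628300 rad/s
X_L = ωL = 18.35 Ω
X_C = 1/(ωC) = 12.24 Ω
Branch 1: Z₁ = R = 31.20 Ω
Branch 2 (series LC): Z₂ = j(X_L − X_C) = j6.104 Ω
Parallel: Z = Z₁Z₂/(Z₁+Z₂), |Z| = 5.991 Ω, ∠Z = 78.93°

5.991 Ω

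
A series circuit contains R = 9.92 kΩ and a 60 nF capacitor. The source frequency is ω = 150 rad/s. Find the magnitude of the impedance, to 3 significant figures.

112000 Ω

X_C = 1/(ωC) = 111000 Ω
Z = 9920 − j111000 Ω
|Z| = √(9920² + 111000²) = 112000 Ω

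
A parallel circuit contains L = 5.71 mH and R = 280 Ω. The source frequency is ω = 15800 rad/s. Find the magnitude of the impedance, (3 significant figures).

X_L = ωL = 90.2 Ω
Parallel: admittances add. Y = 1/R + 1/(jωL)
Y = (0.00357 − j0.0111) S
|Y| = 0.0116 S → |Z| = 1/|Y| = 85.9 Ω, ∠Z = −∠Y = 72.1°

85.9 Ω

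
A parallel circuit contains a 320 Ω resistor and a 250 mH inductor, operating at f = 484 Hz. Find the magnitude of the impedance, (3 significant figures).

ω = 2πf = 3041 rad/s
X_L = ωL = 760 Ω
Parallel: admittances add. Y = 1/R + 1/(jωL)
Y = (0.00313 − j0.00132) S
|Y| = 0.00339 S → |Z| = 1/|Y| = 295 Ω, ∠Z = −∠Y = 22.8°

295 Ω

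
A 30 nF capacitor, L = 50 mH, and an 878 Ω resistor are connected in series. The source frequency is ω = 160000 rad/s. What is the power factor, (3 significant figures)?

0.112

X_L = ωL = 8000 Ω
X_C = 1/(ωC) = 208 Ω
Net reactance X = X_L − X_C = 7790 Ω
Z = 878 + j7790 Ω
|Z| = √(878² + 7790²) = 7840 Ω
∠Z = arctan(7790/878) = 83.6°
cos φ = cos(83.6°) = 0.112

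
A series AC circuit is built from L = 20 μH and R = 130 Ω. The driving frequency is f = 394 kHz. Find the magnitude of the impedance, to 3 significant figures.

ω = 2πf = 2.476e+06 rad/s
X_L = ωL = 49.5 Ω
Z = 130 + j49.5 Ω
|Z| = √(130² + 49.5²) = 139 Ω

139 Ω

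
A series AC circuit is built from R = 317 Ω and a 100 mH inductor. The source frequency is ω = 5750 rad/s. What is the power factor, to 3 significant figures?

X_L = ωL = 575 Ω
Z = 317 + j575 Ω
|Z| = √(317² + 575²) = 657 Ω
∠Z = arctan(575/317) = 61.1°
cos φ = cos(61.1°) = 0.483

0.483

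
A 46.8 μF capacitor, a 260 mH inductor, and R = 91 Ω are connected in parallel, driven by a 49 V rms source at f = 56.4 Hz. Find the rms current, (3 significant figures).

ω = 2πf = 354.4 rad/s
X_L = ωL = 92.1 Ω
X_C = 1/(ωC) = 60.3 Ω
Parallel: admittances add. Y = 1/R + 1/(jωL) + jωC
Y = (0.0110 + j0.00573) S
|Y| = 0.0124 S → |Z| = 1/|Y| = 80.7 Ω, ∠Z = −∠Y = -27.5°
I = V/|Z| = 49/80.7 = 607 mA

607 mA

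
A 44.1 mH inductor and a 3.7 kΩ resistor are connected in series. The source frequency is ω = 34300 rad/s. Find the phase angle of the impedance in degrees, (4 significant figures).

22.24°

X_L = ωL = 1513 Ω
Z = 3700 + j1513 Ω
|Z| = √(3700² + 1513²) = 3997 Ω
∠Z = arctan(1513/3700) = 22.24°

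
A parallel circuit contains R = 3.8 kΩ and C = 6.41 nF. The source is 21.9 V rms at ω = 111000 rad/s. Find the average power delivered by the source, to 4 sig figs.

126.2 mW

X_C = 1/(ωC) = 1405 Ω
Parallel: admittances add. Y = 1/R + jωC
Y = (0.0002632 + j0.0007115) S
|Y| = 0.0007586 S → |Z| = 1/|Y| = 1318 Ω, ∠Z = −∠Y = -69.70°
I = V/|Z| = 16.61 mA
P = VI cos φ = 21.9 × 0.01661 × cos(-69.70°) = 126.2 mW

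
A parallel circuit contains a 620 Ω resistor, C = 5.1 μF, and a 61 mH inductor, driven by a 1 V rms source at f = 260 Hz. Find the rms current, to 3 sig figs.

2.35 mA

ω = 2πf = 1634 rad/s
X_L = ωL = 99.7 Ω
X_C = 1/(ωC) = 120 Ω
Parallel: admittances add. Y = 1/R + 1/(jωL) + jωC
Y = (0.00161 − j0.00170) S
|Y| = 0.00235 S → |Z| = 1/|Y| = 426 Ω, ∠Z = −∠Y = 46.6°
I = V/|Z| = 1/426 = 2.35 mA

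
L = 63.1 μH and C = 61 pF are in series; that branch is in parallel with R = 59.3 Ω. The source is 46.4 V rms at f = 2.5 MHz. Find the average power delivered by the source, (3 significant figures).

36.3 W

ω = 2πf = 1.571e+07 rad/s
X_L = ωL = 991 Ω
X_C = 1/(ωC) = 1040 Ω
Branch 1: Z₁ = R = 59.3 Ω
Branch 2 (series LC): Z₂ = j(X_L − X_C) = −j52.5 Ω
Parallel: Z = Z₁Z₂/(Z₁+Z₂), |Z| = 39.3 Ω, ∠Z = -48.5°
I = V/|Z| = 1.18 A
P = VI cos φ = 46.4 × 1.18 × cos(-48.5°) = 36.3 W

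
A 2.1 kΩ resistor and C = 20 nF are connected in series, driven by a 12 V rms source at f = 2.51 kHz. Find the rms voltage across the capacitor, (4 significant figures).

ω = 2πf = 15770 rad/s
X_C = 1/(ωC) = 3170 Ω
Z = 2100 − j3170 Ω
|Z| = √(2100² + 3170²) = 3803 Ω
I = V/|Z| = 3.156 mA
V_C = I·|Z_C| = 0.003156 × 3170 = 10.00 V

10.00 V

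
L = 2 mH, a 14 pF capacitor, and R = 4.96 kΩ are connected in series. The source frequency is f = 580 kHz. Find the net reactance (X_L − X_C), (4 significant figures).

-12310 Ω

ω = 2πf = 3.644e+06 rad/s
X_L = ωL = 7288 Ω
X_C = 1/(ωC) = 19600 Ω
X = 7288 − 19600 = -12310 Ω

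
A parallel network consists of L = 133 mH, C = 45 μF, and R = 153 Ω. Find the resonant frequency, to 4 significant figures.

ω₀ = 1/√(LC) = 1/√(0.133 × 4.5e-05) = 408.8 rad/s
f₀ = ω₀/(2π) = 65.06 Hz

65.06 Hz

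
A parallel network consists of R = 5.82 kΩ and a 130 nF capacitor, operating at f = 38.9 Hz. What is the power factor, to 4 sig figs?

ω = 2πf = 244.4 rad/s
X_C = 1/(ωC) = 31470 Ω
Parallel: admittances add. Y = 1/R + jωC
Y = (0.0001718 + j3.177e-05) S
|Y| = 0.0001747 S → |Z| = 1/|Y| = 5723 Ω, ∠Z = −∠Y = -10.48°
cos φ = cos(-10.48°) = 0.9833

0.9833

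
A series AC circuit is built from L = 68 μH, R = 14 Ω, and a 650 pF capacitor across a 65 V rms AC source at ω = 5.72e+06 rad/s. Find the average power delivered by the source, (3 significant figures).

X_L = ωL = 389 Ω
X_C = 1/(ωC) = 269 Ω
Net reactance X = X_L − X_C = 120 Ω
Z = 14.0 + j120 Ω
|Z| = √(14.0² + 120²) = 121 Ω
∠Z = arctan(120/14.0) = 83.3°
I = V/|Z| = 538 mA
P = VI cos φ = 65 × 0.538 × cos(83.3°) = 4.05 W

4.05 W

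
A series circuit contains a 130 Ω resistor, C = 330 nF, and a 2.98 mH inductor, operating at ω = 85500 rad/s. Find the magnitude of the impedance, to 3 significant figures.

255 Ω

X_L = ωL = 255 Ω
X_C = 1/(ωC) = 35.4 Ω
Net reactance X = X_L − X_C = 219 Ω
Z = 130 + j219 Ω
|Z| = √(130² + 219²) = 255 Ω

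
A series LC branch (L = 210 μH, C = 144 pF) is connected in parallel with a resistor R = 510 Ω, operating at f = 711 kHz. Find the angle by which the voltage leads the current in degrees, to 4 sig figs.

-39.61°

ω = 2πf = 4.467e+06 rad/s
X_L = ωL = 938.1 Ω
X_C = 1/(ωC) = 1554 Ω
Branch 1: Z₁ = R = 510.0 Ω
Branch 2 (series LC): Z₂ = j(X_L − X_C) = −j616.3 Ω
Parallel: Z = Z₁Z₂/(Z₁+Z₂), |Z| = 392.9 Ω, ∠Z = -39.61°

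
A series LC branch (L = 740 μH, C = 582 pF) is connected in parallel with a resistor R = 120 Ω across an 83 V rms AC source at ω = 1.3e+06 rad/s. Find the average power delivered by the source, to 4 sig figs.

X_L = ωL = 962.0 Ω
X_C = 1/(ωC) = 1322 Ω
Branch 1: Z₁ = R = 120.0 Ω
Branch 2 (series LC): Z₂ = j(X_L − X_C) = −j359.7 Ω
Parallel: Z = Z₁Z₂/(Z₁+Z₂), |Z| = 113.8 Ω, ∠Z = -18.45°
I = V/|Z| = 729.1 mA
P = VI cos φ = 83 × 0.7291 × cos(-18.45°) = 57.41 W

57.41 W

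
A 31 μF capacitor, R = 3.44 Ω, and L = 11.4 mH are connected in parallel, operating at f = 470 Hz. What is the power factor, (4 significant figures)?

ω = 2πf = 2953 rad/s
X_L = ωL = 33.67 Ω
X_C = 1/(ωC) = 10.92 Ω
Parallel: admittances add. Y = 1/R + 1/(jωL) + jωC
Y = (0.2907 + j0.06184) S
|Y| = 0.2972 S → |Z| = 1/|Y| = 3.365 Ω, ∠Z = −∠Y = -12.01°
cos φ = cos(-12.01°) = 0.9781

0.9781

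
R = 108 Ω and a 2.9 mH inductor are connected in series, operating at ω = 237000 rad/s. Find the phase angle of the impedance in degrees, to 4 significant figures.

81.07°

X_L = ωL = 687.3 Ω
Z = 108.0 + j687.3 Ω
|Z| = √(108.0² + 687.3²) = 695.7 Ω
∠Z = arctan(687.3/108.0) = 81.07°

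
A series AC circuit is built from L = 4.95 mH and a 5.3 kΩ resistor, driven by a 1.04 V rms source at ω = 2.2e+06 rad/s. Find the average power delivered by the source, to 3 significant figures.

X_L = ωL = 10900 Ω
Z = 5300 + j10900 Ω
|Z| = √(5300² + 10900²) = 12100 Ω
∠Z = arctan(10900/5300) = 64.0°
I = V/|Z| = 85.9 μA
P = VI cos φ = 1.04 × 8.59e-05 × cos(64.0°) = 39.1 μW

39.1 μW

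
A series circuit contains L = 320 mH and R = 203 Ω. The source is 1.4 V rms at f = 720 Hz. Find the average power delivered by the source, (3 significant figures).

186 μW

ω = 2πf = 4524 rad/s
X_L = ωL = 1450 Ω
Z = 203 + j1450 Ω
|Z| = √(203² + 1450²) = 1460 Ω
∠Z = arctan(1450/203) = 82.0°
I = V/|Z| = 958 μA
P = VI cos φ = 1.4 × 0.000958 × cos(82.0°) = 186 μW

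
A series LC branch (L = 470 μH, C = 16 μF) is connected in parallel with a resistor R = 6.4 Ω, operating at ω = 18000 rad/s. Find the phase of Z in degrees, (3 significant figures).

52.1°

X_L = ωL = 8.46 Ω
X_C = 1/(ωC) = 3.47 Ω
Branch 1: Z₁ = R = 6.40 Ω
Branch 2 (series LC): Z₂ = j(X_L − X_C) = j4.99 Ω
Parallel: Z = Z₁Z₂/(Z₁+Z₂), |Z| = 3.93 Ω, ∠Z = 52.1°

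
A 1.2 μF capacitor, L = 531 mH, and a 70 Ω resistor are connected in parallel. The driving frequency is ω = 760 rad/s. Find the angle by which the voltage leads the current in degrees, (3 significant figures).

X_L = ωL = 404 Ω
X_C = 1/(ωC) = 1100 Ω
Parallel: admittances add. Y = 1/R + 1/(jωL) + jωC
Y = (0.0143 − j0.00157) S
|Y| = 0.0144 S → |Z| = 1/|Y| = 69.6 Ω, ∠Z = −∠Y = 6.26°

6.26°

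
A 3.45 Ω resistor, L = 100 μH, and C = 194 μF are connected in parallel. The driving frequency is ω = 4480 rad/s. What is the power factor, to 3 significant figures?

0.208

X_L = ωL = 0.448 Ω
X_C = 1/(ωC) = 1.15 Ω
Parallel: admittances add. Y = 1/R + 1/(jωL) + jωC
Y = (0.290 − j1.36) S
|Y| = 1.39 S → |Z| = 1/|Y| = 0.718 Ω, ∠Z = −∠Y = 78.0°
cos φ = cos(78.0°) = 0.208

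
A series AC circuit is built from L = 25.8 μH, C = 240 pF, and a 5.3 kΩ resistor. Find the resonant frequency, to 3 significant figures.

ω₀ = 1/√(LC) = 1/√(2.58e-05 × 2.4e-10) = 1.271e+07 rad/s
f₀ = ω₀/(2π) = 2.02 MHz

2.02 MHz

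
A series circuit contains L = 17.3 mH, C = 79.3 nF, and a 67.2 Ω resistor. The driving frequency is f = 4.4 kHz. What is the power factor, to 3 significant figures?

ω = 2πf = 27650 rad/s
X_L = ωL = 478 Ω
X_C = 1/(ωC) = 456 Ω
Net reactance X = X_L − X_C = 22.1 Ω
Z = 67.2 + j22.1 Ω
|Z| = √(67.2² + 22.1²) = 70.8 Ω
∠Z = arctan(22.1/67.2) = 18.2°
cos φ = cos(18.2°) = 0.950

0.950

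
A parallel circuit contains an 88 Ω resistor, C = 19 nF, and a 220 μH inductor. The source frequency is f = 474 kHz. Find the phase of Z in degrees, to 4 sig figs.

ω = 2πf = 2.978e+06 rad/s
X_L = ωL = 655.2 Ω
X_C = 1/(ωC) = 17.67 Ω
Parallel: admittances add. Y = 1/R + 1/(jωL) + jωC
Y = (0.01136 + j0.05506) S
|Y| = 0.05622 S → |Z| = 1/|Y| = 17.79 Ω, ∠Z = −∠Y = -78.34°

-78.34°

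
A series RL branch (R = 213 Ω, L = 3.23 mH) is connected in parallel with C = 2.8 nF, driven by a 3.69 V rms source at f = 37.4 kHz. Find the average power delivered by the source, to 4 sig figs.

ω = 2πf = 235000 rad/s
X_L = ωL = 759.0 Ω
X_C = 1/(ωC) = 1520 Ω
Branch 1 (R+jX_L): Z₁ = 213.0 + j759.0 Ω, |Z₁| = 788.3 Ω
Branch 2 (−jX_C): Z₂ = −j1520 Ω
Parallel: Z = Z₁Z₂/(Z₁+Z₂), |Z| = 1517 Ω, ∠Z = 58.68°
I = V/|Z| = 2.433 mA
P = VI cos φ = 3.69 × 0.002433 × cos(58.68°) = 4.667 mW

4.667 mW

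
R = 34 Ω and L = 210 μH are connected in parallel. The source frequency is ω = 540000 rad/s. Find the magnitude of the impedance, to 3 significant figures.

32.6 Ω

X_L = ωL = 113 Ω
Parallel: admittances add. Y = 1/R + 1/(jωL)
Y = (0.0294 − j0.00882) S
|Y| = 0.0307 S → |Z| = 1/|Y| = 32.6 Ω, ∠Z = −∠Y = 16.7°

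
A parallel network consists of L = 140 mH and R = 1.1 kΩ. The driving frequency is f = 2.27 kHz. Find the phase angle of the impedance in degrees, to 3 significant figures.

28.8°

ω = 2πf = 14260 rad/s
X_L = ωL = 2000 Ω
Parallel: admittances add. Y = 1/R + 1/(jωL)
Y = (0.000909 − j0.000501) S
|Y| = 0.00104 S → |Z| = 1/|Y| = 963 Ω, ∠Z = −∠Y = 28.8°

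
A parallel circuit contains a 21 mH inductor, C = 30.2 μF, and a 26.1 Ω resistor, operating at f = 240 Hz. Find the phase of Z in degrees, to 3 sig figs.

ω = 2πf = 1508 rad/s
X_L = ωL = 31.7 Ω
X_C = 1/(ωC) = 22.0 Ω
Parallel: admittances add. Y = 1/R + 1/(jωL) + jωC
Y = (0.0383 + j0.0140) S
|Y| = 0.0408 S → |Z| = 1/|Y| = 24.5 Ω, ∠Z = −∠Y = -20.0°

-20.0°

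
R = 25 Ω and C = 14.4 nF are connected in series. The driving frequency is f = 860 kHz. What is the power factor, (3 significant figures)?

0.889

ω = 2πf = 5.404e+06 rad/s
X_C = 1/(ωC) = 12.9 Ω
Z = 25.0 − j12.9 Ω
|Z| = √(25.0² + 12.9²) = 28.1 Ω
∠Z = arctan(-12.9/25.0) = -27.2°
cos φ = cos(-27.2°) = 0.889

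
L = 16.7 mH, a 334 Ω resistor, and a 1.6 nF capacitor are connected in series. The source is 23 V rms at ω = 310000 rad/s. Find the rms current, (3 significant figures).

X_L = ωL = 5180 Ω
X_C = 1/(ωC) = 2020 Ω
Net reactance X = X_L − X_C = 3160 Ω
Z = 334 + j3160 Ω
|Z| = √(334² + 3160²) = 3180 Ω
I = V/|Z| = 23/3180 = 7.24 mA

7.24 mA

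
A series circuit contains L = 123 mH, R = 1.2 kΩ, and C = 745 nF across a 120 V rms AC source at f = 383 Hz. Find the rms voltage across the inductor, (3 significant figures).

28.9 V

ω = 2πf = 2406 rad/s
X_L = ωL = 296 Ω
X_C = 1/(ωC) = 558 Ω
Net reactance X = X_L − X_C = -262 Ω
Z = 1200 − j262 Ω
|Z| = √(1200² + 262²) = 1230 Ω
I = V/|Z| = 97.7 mA
V_L = I·|Z_L| = 0.0977 × 296 = 28.9 V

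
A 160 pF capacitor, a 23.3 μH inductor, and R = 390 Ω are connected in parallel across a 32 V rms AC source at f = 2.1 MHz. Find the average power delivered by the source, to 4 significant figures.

ω = 2πf = 1.319e+07 rad/s
X_L = ωL = 307.4 Ω
X_C = 1/(ωC) = 473.7 Ω
Parallel: admittances add. Y = 1/R + 1/(jωL) + jωC
Y = (0.002564 − j0.001142) S
|Y| = 0.002807 S → |Z| = 1/|Y| = 356.3 Ω, ∠Z = −∠Y = 24.00°
I = V/|Z| = 89.82 mA
P = VI cos φ = 32 × 0.08982 × cos(24.00°) = 2.626 W

2.626 W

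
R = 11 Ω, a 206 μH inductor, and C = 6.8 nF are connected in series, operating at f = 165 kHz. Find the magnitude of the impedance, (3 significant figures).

72.6 Ω

ω = 2πf = 1.037e+06 rad/s
X_L = ωL = 214 Ω
X_C = 1/(ωC) = 142 Ω
Net reactance X = X_L − X_C = 71.7 Ω
Z = 11.0 + j71.7 Ω
|Z| = √(11.0² + 71.7²) = 72.6 Ω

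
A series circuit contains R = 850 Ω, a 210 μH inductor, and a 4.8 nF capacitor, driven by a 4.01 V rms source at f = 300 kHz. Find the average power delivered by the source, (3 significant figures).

17.0 mW

ω = 2πf = 1.885e+06 rad/s
X_L = ωL = 396 Ω
X_C = 1/(ωC) = 111 Ω
Net reactance X = X_L − X_C = 285 Ω
Z = 850 + j285 Ω
|Z| = √(850² + 285²) = 897 Ω
∠Z = arctan(285/850) = 18.6°
I = V/|Z| = 4.47 mA
P = VI cos φ = 4.01 × 0.00447 × cos(18.6°) = 17.0 mW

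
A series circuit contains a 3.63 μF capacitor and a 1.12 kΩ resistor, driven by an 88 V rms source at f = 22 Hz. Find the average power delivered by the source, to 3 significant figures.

1.66 W

ω = 2πf = 138.2 rad/s
X_C = 1/(ωC) = 1990 Ω
Z = 1120 − j1990 Ω
|Z| = √(1120² + 1990²) = 2290 Ω
∠Z = arctan(-1990/1120) = -60.7°
I = V/|Z| = 38.5 mA
P = VI cos φ = 88 × 0.0385 × cos(-60.7°) = 1.66 W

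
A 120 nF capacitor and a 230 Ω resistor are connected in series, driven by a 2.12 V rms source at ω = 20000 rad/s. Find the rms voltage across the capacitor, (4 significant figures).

X_C = 1/(ωC) = 416.7 Ω
Z = 230.0 − j416.7 Ω
|Z| = √(230.0² + 416.7²) = 475.9 Ω
I = V/|Z| = 4.454 mA
V_C = I·|Z_C| = 0.004454 × 416.7 = 1.856 V

1.856 V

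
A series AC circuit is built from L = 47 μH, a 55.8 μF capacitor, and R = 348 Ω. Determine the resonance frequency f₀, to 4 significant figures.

ω₀ = 1/√(LC) = 1/√(4.7e-05 × 5.58e-05) = 19530 rad/s
f₀ = ω₀/(2π) = 3.108 kHz

3.108 kHz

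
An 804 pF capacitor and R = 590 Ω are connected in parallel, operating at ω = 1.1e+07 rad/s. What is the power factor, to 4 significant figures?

X_C = 1/(ωC) = 113.1 Ω
Parallel: admittances add. Y = 1/R + jωC
Y = (0.001695 + j0.008844) S
|Y| = 0.009005 S → |Z| = 1/|Y| = 111.1 Ω, ∠Z = −∠Y = -79.15°
cos φ = cos(-79.15°) = 0.1882

0.1882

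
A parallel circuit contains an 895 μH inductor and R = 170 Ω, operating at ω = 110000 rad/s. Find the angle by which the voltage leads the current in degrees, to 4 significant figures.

59.92°

X_L = ωL = 98.45 Ω
Parallel: admittances add. Y = 1/R + 1/(jωL)
Y = (0.005882 − j0.01016) S
|Y| = 0.01174 S → |Z| = 1/|Y| = 85.19 Ω, ∠Z = −∠Y = 59.92°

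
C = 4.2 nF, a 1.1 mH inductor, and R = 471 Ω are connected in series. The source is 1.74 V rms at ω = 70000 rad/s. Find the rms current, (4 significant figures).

518.2 μA

X_L = ωL = 77.00 Ω
X_C = 1/(ωC) = 3401 Ω
Net reactance X = X_L − X_C = -3324 Ω
Z = 471.0 − j3324 Ω
|Z| = √(471.0² + 3324²) = 3358 Ω
I = V/|Z| = 1.74/3358 = 518.2 μA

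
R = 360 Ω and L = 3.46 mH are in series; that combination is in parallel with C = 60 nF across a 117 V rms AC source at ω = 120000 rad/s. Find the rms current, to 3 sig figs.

696 mA

X_L = ωL = 415 Ω
X_C = 1/(ωC) = 139 Ω
Branch 1 (R+jX_L): Z₁ = 360 + j415 Ω, |Z₁| = 550 Ω
Branch 2 (−jX_C): Z₂ = −j139 Ω
Parallel: Z = Z₁Z₂/(Z₁+Z₂), |Z| = 168 Ω, ∠Z = -78.4°
I = V/|Z| = 117/168 = 696 mA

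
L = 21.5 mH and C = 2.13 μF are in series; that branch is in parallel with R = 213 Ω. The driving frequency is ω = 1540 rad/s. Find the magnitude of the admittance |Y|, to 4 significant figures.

X_L = ωL = 33.11 Ω
X_C = 1/(ωC) = 304.9 Ω
Branch 1: Z₁ = R = 213.0 Ω
Branch 2 (series LC): Z₂ = j(X_L − X_C) = −j271.7 Ω
Parallel: Z = Z₁Z₂/(Z₁+Z₂), |Z| = 167.6 Ω, ∠Z = -38.09°
|Y| = 1/|Z| = 5.965 mS

5.965 mS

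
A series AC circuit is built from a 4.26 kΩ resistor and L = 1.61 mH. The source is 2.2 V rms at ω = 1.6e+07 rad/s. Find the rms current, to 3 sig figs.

X_L = ωL = 25800 Ω
Z = 4260 + j25800 Ω
|Z| = √(4260² + 25800²) = 26100 Ω
I = V/|Z| = 2.2/26100 = 84.3 μA

84.3 μA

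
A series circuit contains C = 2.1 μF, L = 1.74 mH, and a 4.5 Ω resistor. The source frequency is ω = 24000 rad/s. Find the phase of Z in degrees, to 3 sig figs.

78.4°

X_L = ωL = 41.8 Ω
X_C = 1/(ωC) = 19.8 Ω
Net reactance X = X_L − X_C = 21.9 Ω
Z = 4.50 + j21.9 Ω
|Z| = √(4.50² + 21.9²) = 22.4 Ω
∠Z = arctan(21.9/4.50) = 78.4°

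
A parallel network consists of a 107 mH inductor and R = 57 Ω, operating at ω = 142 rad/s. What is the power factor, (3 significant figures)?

0.258

X_L = ωL = 15.2 Ω
Parallel: admittances add. Y = 1/R + 1/(jωL)
Y = (0.0175 − j0.0658) S
|Y| = 0.0681 S → |Z| = 1/|Y| = 14.7 Ω, ∠Z = −∠Y = 75.1°
cos φ = cos(75.1°) = 0.258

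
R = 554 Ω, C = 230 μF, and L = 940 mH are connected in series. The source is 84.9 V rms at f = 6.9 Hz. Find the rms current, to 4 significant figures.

ω = 2πf = 43.35 rad/s
X_L = ωL = 40.75 Ω
X_C = 1/(ωC) = 100.3 Ω
Net reactance X = X_L − X_C = -59.53 Ω
Z = 554.0 − j59.53 Ω
|Z| = √(554.0² + 59.53²) = 557.2 Ω
I = V/|Z| = 84.9/557.2 = 152.4 mA

152.4 mA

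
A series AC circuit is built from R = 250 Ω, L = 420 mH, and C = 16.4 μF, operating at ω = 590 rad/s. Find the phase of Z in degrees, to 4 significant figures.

30.02°

X_L = ωL = 247.8 Ω
X_C = 1/(ωC) = 103.3 Ω
Net reactance X = X_L − X_C = 144.5 Ω
Z = 250.0 + j144.5 Ω
|Z| = √(250.0² + 144.5²) = 288.7 Ω
∠Z = arctan(144.5/250.0) = 30.02°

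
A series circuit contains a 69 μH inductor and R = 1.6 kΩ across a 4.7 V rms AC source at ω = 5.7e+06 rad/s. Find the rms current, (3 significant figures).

X_L = ωL = 393 Ω
Z = 1600 + j393 Ω
|Z| = √(1600² + 393²) = 1650 Ω
I = V/|Z| = 4.7/1650 = 2.85 mA

2.85 mA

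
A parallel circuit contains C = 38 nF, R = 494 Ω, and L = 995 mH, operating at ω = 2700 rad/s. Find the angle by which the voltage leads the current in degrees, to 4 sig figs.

X_L = ωL = 2686 Ω
X_C = 1/(ωC) = 9747 Ω
Parallel: admittances add. Y = 1/R + 1/(jωL) + jωC
Y = (0.002024 − j0.0002696) S
|Y| = 0.002042 S → |Z| = 1/|Y| = 489.7 Ω, ∠Z = −∠Y = 7.587°

7.587°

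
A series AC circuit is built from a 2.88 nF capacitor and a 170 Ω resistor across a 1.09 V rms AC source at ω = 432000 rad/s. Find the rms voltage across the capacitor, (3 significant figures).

X_C = 1/(ωC) = 804 Ω
Z = 170 − j804 Ω
|Z| = √(170² + 804²) = 822 Ω
I = V/|Z| = 1.33 mA
V_C = I·|Z_C| = 0.00133 × 804 = 1.07 V

1.07 V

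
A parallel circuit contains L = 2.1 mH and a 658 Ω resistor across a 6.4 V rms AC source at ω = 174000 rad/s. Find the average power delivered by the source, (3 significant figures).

62.2 mW

X_L = ωL = 365 Ω
Parallel: admittances add. Y = 1/R + 1/(jωL)
Y = (0.00152 − j0.00274) S
|Y| = 0.00313 S → |Z| = 1/|Y| = 319 Ω, ∠Z = −∠Y = 61.0°
I = V/|Z| = 20.0 mA
P = VI cos φ = 6.4 × 0.0200 × cos(61.0°) = 62.2 mW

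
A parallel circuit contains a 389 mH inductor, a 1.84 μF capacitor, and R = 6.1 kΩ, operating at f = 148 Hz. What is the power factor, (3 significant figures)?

0.154

ω = 2πf = 929.9 rad/s
X_L = ωL = 362 Ω
X_C = 1/(ωC) = 584 Ω
Parallel: admittances add. Y = 1/R + 1/(jωL) + jωC
Y = (0.000164 − j0.00105) S
|Y| = 0.00107 S → |Z| = 1/|Y| = 938 Ω, ∠Z = −∠Y = 81.2°
cos φ = cos(81.2°) = 0.154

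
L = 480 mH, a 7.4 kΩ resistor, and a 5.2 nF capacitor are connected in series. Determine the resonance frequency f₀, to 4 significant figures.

3.186 kHz

ω₀ = 1/√(LC) = 1/√(0.48 × 5.2e-09) = 20020 rad/s
f₀ = ω₀/(2π) = 3.186 kHz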